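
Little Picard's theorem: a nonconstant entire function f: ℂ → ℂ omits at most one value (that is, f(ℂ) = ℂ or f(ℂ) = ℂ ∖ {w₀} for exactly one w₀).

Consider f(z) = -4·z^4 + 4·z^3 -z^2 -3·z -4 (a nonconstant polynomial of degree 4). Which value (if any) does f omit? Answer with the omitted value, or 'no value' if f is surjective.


Little Picard bounds the complement of f(ℂ) to at most one point.
For every w ∈ ℂ, the equation p(z) − w = 0 is a nonconstant polynomial in z and hence has at least one root by the fundamental theorem of algebra. So p is surjective onto ℂ, omitting no value.

Omitted value: no value.


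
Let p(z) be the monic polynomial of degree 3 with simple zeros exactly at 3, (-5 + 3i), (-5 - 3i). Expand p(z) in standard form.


The polynomial is p(z) = ∏_{α ∈ S} (z − α), where S = {3, (-5 + 3i), (-5 - 3i)}.
Expanding the product yields: p(z) = z^3 + 7·z^2 + 4·z -102.
Note conjugate pairs combine to real quadratics: (z − (-5+3i))(z − (-5−3i)) = z² + 10z + 34.
The resulting polynomial has degree 3 and real coefficients as required.

p(z) = z^3 + 7·z^2 + 4·z -102.


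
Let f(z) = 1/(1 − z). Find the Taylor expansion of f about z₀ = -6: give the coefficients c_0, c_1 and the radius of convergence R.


Let w = z − z₀, so z = z₀ + w.
Then 1 − z = 1 − (z₀ + w) = (1 − z₀) − w = 7 − w.
f(z) = 1/(7 − w) = (1/(7)) · 1/(1 − w/(7)) = Σ_{n≥0} w^n / (7)^(n+1).
So c_n = 1/(7)^(n+1):
  c_0 = 1/(7)^1 = 1/7.
  c_1 = 1/(7)^2 = 1/49.
The series is valid for |w/d| < 1, i.e. |z − z₀| < |d|.
Radius of convergence: R = |1 − z₀| = |7| = 7 (distance from z₀ to the singularity z = 1).

c_0 = 1/7, c_1 = 1/49; R = 7.


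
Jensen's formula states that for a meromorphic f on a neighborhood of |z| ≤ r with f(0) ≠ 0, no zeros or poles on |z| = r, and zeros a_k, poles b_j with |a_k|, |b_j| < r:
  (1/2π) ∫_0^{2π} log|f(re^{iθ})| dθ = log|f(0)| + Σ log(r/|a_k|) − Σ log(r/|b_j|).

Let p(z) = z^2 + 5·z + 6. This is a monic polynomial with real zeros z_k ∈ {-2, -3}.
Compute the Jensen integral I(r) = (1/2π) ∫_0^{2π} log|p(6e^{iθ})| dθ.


Zeros: -3, -2; r = 6.
Inside |z| < r: -3, -2. Outside (|z| ≥ r): ∅.
p(0) = 6, so log|p(0)| = log(6) = 1.7918.
Apply Jensen: I(r) = log|p(0)| + Σ_k log(r/|z_k|), summed over zeros inside |z| < r.
  log(r/|z_k|) for z_k = -2: log(6/2) = 1.0986
  log(r/|z_k|) for z_k = -3: log(6/3) = 0.6931
Sum over inside zeros: 1.7918.
I(r) = log|p(0)| + (inside sum) = 1.7918 + 1.7918 = 3.5835.
Closed form (all zeros inside, monic): I(r) = n·log(r) = 2·log(6) = 3.5835. ✓

I(r) ≈ 3.5835.


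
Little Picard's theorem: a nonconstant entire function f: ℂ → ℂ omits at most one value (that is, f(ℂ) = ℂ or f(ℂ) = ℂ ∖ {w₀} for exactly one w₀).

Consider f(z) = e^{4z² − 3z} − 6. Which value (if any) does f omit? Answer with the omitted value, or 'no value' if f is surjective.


Little Picard bounds the complement of f(ℂ) to at most one point.
The exponent g(z) = 4z² − 3z is a nonconstant polynomial, hence surjective onto ℂ. So e^{g(z)} takes every value in {e^w : w ∈ ℂ} = ℂ ∖ {0}. Adding -6 shifts the range to ℂ ∖ {-6}. f omits exactly -6.

Omitted value: -6.


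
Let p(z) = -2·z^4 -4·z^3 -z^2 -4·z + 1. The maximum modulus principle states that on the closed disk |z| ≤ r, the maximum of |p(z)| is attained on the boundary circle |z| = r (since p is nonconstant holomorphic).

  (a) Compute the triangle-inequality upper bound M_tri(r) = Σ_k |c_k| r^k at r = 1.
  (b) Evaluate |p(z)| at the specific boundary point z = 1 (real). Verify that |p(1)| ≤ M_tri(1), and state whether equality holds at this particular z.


Coefficients: c_0 = 1, c_1 = -4, c_2 = -1, c_3 = -4, c_4 = -2. Radius r = 1.
Part (a). Triangle bound: M_tri(r) = Σ_k |c_k| r^k
  = |1|·1^0 + |-4|·1^1 + |-1|·1^2 + |-4|·1^3 + |-2|·1^4
  = 1 + 4 + 1 + 4 + 2 = 12.
This bounds M(r) := max_{|z|=r} |p(z)| from above; equality holds iff all terms c_k z^k can be made to align in phase at a single z on |z|=r.
Part (b). At z = 1 (real, on the circle |z| = r):
  p(1) = (1)·1^0 + (-4)·1^1 + (-1)·1^2 + (-4)·1^3 + (-2)·1^4 = -10.
  |p(1)| = 10.
Check: |p(1)| = 10 ≤ 12 = M_tri(1). ✓ Equality does not hold at z = 1 (the coefficients have mixed signs, so the terms do not all align in phase there).

M_tri(1) = 12; |p(1)| = 10; equality at z=1: no.


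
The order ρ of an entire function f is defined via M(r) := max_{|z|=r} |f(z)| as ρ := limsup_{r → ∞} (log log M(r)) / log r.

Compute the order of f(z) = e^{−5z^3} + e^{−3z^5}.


Each summand is entire of order 3 and 5 respectively (as in the single-exponential case). The order of a sum is at most the max of the orders, so ρ ≤ 5. For the lower bound: on |z|=r choose arg z so that -3z^5 is real positive; then |e^{-3z^5}| = e^{3r^5} while |e^{-5z^3}| ≤ e^{5r^3} = o(e^{3r^5}). So |f| ≥ e^{3r^5}(1 − o(1)) and ρ ≥ 5. Hence ρ = max(3, 5) = 5.
Therefore ρ = 5.

Order ρ = 5.


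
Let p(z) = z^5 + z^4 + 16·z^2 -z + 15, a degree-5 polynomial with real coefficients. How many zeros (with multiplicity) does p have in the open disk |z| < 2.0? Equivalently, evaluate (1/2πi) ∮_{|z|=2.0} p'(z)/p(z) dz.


The zeros of p are: (1 + 2i), (1 - 2i), (0 + 1i), (0 - 1i), -3.
Their magnitudes are: 2.236, 2.236, 1, 1, 3.
Zeros with |z| < R = 2.0: (0 + 1i), (0 - 1i).
Count = 2.
By the argument principle, (1/2πi) ∮_{|z|=R} p'(z)/p(z) dz equals exactly this count.

Number of zeros inside |z| < 2.0: 2.


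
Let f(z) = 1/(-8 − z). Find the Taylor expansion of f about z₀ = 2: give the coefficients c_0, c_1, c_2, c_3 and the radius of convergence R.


Let w = z − z₀, so z = z₀ + w.
Then -8 − z = -8 − (z₀ + w) = (-8 − z₀) − w = -10 − w.
f(z) = 1/(-10 − w) = (1/(-10)) · 1/(1 − w/(-10)) = Σ_{n≥0} w^n / (-10)^(n+1).
So c_n = 1/(-10)^(n+1):
  c_0 = 1/(-10)^1 = -1/10.
  c_1 = 1/(-10)^2 = 1/100.
  c_2 = 1/(-10)^3 = -1/1000.
  c_3 = 1/(-10)^4 = 1/10000.
The series is valid for |w/d| < 1, i.e. |z − z₀| < |d|.
Radius of convergence: R = |-8 − z₀| = |-10| = 10 (distance from z₀ to the singularity z = -8).

c_0 = -1/10, c_1 = 1/100, c_2 = -1/1000, c_3 = 1/10000; R = 10.


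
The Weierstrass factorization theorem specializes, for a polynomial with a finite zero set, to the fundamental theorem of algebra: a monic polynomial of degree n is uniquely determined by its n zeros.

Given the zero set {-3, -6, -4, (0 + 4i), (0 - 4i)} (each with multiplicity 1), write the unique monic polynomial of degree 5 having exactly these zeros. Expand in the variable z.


The polynomial is p(z) = ∏_{α ∈ S} (z − α), where S = {-3, -6, -4, (0 + 4i), (0 - 4i)}.
Expanding the product yields: p(z) = z^5 + 13·z^4 + 70·z^3 + 280·z^2 + 864·z + 1152.
Note conjugate pairs combine to real quadratics: (z − (0+4i))(z − (0−4i)) = z² + 16.
The resulting polynomial has degree 5 and real coefficients as required.

p(z) = z^5 + 13·z^4 + 70·z^3 + 280·z^2 + 864·z + 1152.


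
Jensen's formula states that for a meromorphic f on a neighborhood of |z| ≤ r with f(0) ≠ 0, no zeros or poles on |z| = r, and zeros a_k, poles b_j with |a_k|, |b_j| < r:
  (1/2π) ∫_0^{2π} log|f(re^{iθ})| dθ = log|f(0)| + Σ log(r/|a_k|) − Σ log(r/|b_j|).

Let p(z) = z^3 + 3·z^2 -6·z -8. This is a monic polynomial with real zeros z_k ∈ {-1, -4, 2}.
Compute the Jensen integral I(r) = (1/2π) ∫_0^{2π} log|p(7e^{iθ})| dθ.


Zeros: -4, -1, 2; r = 7.
Inside |z| < r: -4, -1, 2. Outside (|z| ≥ r): ∅.
p(0) = -8, so log|p(0)| = log(8) = 2.0794.
Apply Jensen: I(r) = log|p(0)| + Σ_k log(r/|z_k|), summed over zeros inside |z| < r.
  log(r/|z_k|) for z_k = -1: log(7/1) = 1.9459
  log(r/|z_k|) for z_k = -4: log(7/4) = 0.5596
  log(r/|z_k|) for z_k = 2: log(7/2) = 1.2528
Sum over inside zeros: 3.7583.
I(r) = log|p(0)| + (inside sum) = 2.0794 + 3.7583 = 5.8377.
Closed form (all zeros inside, monic): I(r) = n·log(r) = 3·log(7) = 5.8377. ✓

I(r) ≈ 5.8377.


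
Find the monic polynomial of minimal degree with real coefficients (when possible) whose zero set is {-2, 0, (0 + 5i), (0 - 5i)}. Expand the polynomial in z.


The polynomial is p(z) = ∏_{α ∈ S} (z − α), where S = {-2, 0, (0 + 5i), (0 - 5i)}.
Expanding the product yields: p(z) = z^4 + 2·z^3 + 25·z^2 + 50·z.
Note conjugate pairs combine to real quadratics: (z − (0+5i))(z − (0−5i)) = z² + 25.
The resulting polynomial has degree 4 and real coefficients as required.

p(z) = z^4 + 2·z^3 + 25·z^2 + 50·z.


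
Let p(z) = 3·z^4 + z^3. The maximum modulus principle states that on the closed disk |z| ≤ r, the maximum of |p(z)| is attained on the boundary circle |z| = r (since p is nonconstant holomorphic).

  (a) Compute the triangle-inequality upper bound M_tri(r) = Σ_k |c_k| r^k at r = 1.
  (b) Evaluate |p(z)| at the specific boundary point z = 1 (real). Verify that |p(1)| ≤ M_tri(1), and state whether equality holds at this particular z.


Coefficients: c_0 = 0, c_1 = 0, c_2 = 0, c_3 = 1, c_4 = 3. Radius r = 1.
Part (a). Triangle bound: M_tri(r) = Σ_k |c_k| r^k
  = |0|·1^0 + |0|·1^1 + |0|·1^2 + |1|·1^3 + |3|·1^4
  = 0 + 0 + 0 + 1 + 3 = 4.
This bounds M(r) := max_{|z|=r} |p(z)| from above; equality holds iff all terms c_k z^k can be made to align in phase at a single z on |z|=r.
Part (b). At z = 1 (real, on the circle |z| = r):
  p(1) = (0)·1^0 + (0)·1^1 + (0)·1^2 + (1)·1^3 + (3)·1^4 = 4.
  |p(1)| = 4.
Since all nonzero coefficients share the same sign, |p(1)| = 4 = M_tri(1); the triangle bound is attained at z = 1, so in fact M(r) = 4.

M_tri(1) = 4; |p(1)| = 4; equality at z=1: yes.


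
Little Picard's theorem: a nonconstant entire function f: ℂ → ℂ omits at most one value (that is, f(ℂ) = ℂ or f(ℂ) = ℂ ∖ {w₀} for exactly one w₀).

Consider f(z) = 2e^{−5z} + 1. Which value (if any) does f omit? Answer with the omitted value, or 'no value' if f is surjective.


Little Picard bounds the complement of f(ℂ) to at most one point.
e^{−5z} is never zero on ℂ, so 2·e^{−5z} takes every value in ℂ ∖ {0}. Adding 1 shifts the range to ℂ ∖ {1}. Thus f omits exactly the value 1.

Omitted value: 1.


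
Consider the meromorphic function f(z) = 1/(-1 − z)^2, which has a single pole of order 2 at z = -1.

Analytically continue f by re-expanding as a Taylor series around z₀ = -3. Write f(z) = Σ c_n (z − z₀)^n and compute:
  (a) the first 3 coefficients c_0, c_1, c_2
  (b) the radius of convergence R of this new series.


Let w = z − z₀, so z = z₀ + w.
Then -1 − z = -1 − (z₀ + w) = (-1 − z₀) − w = 2 − w.
f(z) = 1/(2 − w)^2 = (1/(2)^2) · (1 − w/(2))^{−2}.
By the binomial series (1−u)^{−2} = Σ_{n≥0} C(n+1, 1) u^n for |u|<1, with u = w/(2):
  c_n = C(n+1, 1) / (2)^(n+2).
  c_0 = 1/(2)^2 = 1/4.
  c_1 = 2/(2)^3 = 1/4.
  c_2 = 3/(2)^4 = 3/16.
The series is valid for |w/d| < 1, i.e. |z − z₀| < |d|.
Radius of convergence: R = |-1 − z₀| = |2| = 2 (distance from z₀ to the singularity z = -1).

c_0 = 1/4, c_1 = 1/4, c_2 = 3/16; R = 2.


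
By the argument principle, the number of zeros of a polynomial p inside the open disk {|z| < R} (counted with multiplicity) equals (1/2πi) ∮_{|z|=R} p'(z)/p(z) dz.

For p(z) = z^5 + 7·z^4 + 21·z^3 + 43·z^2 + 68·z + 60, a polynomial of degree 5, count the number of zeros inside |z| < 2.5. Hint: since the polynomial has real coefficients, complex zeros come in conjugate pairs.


The zeros of p are: (-2 + 1i), (-2 - 1i), -3, (0 + 2i), (0 - 2i).
Their magnitudes are: 2.236, 2.236, 3, 2, 2.
Zeros with |z| < R = 2.5: (-2 + 1i), (-2 - 1i), (0 + 2i), (0 - 2i).
Count = 4.
By the argument principle, (1/2πi) ∮_{|z|=R} p'(z)/p(z) dz equals exactly this count.

Number of zeros inside |z| < 2.5: 4.


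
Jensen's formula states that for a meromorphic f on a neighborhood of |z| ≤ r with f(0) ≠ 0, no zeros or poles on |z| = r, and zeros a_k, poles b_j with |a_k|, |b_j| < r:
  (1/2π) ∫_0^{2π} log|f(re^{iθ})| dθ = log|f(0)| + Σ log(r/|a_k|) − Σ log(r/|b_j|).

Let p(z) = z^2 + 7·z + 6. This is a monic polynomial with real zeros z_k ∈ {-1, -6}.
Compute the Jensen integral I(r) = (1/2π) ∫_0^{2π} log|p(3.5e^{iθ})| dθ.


Zeros: -6, -1; r = 3.5.
Inside |z| < r: -1. Outside (|z| ≥ r): -6.
p(0) = 6, so log|p(0)| = log(6) = 1.7918.
Apply Jensen: I(r) = log|p(0)| + Σ_k log(r/|z_k|), summed over zeros inside |z| < r.
  log(r/|z_k|) for z_k = -1: log(3.5/1) = 1.2528
  Outside zeros (-6) contribute nothing to the Jensen sum.
Sum over inside zeros: 1.2528.
I(r) = log|p(0)| + (inside sum) = 1.7918 + 1.2528 = 3.0445.
Note: since some zeros are outside |z| ≤ r, the simplified n·log(r) form does NOT apply — only the inside zeros contribute.

I(r) ≈ 3.0445.


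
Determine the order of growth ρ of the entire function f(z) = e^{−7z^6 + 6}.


|e^{−7z^6 + 6}| = e^{Re(-7·z^6) + 6} ≤ e^{7|z|^6 + 6} = e^{7r^6 + 6} on |z| = r, so ρ ≤ 6. Choosing z on |z|=r so that -7·z^6 is real positive (always possible by picking arg z appropriately) gives |f(z)| = e^{7r^6 + 6}, matching the bound. The additive constant 6 does not affect log log M(r) ~ 6·log r. Hence ρ = 6.
Therefore ρ = 6.

Order ρ = 6.


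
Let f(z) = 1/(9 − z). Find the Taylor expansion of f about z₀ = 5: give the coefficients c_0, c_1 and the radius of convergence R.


Let w = z − z₀, so z = z₀ + w.
Then 9 − z = 9 − (z₀ + w) = (9 − z₀) − w = 4 − w.
f(z) = 1/(4 − w) = (1/(4)) · 1/(1 − w/(4)) = Σ_{n≥0} w^n / (4)^(n+1).
So c_n = 1/(4)^(n+1):
  c_0 = 1/(4)^1 = 1/4.
  c_1 = 1/(4)^2 = 1/16.
The series is valid for |w/d| < 1, i.e. |z − z₀| < |d|.
Radius of convergence: R = |9 − z₀| = |4| = 4 (distance from z₀ to the singularity z = 9).

c_0 = 1/4, c_1 = 1/16; R = 4.


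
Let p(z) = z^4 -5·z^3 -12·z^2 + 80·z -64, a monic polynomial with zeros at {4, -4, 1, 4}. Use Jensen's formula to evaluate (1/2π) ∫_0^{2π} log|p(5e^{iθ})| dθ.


Zeros: -4, 1, 4, 4; r = 5.
Inside |z| < r: -4, 1, 4, 4. Outside (|z| ≥ r): ∅.
p(0) = -64, so log|p(0)| = log(64) = 4.1589.
Apply Jensen: I(r) = log|p(0)| + Σ_k log(r/|z_k|), summed over zeros inside |z| < r.
  log(r/|z_k|) for z_k = 4: log(5/4) = 0.2231
  log(r/|z_k|) for z_k = -4: log(5/4) = 0.2231
  log(r/|z_k|) for z_k = 1: log(5/1) = 1.6094
  log(r/|z_k|) for z_k = 4: log(5/4) = 0.2231
Sum over inside zeros: 2.2789.
I(r) = log|p(0)| + (inside sum) = 4.1589 + 2.2789 = 6.4378.
Closed form (all zeros inside, monic): I(r) = n·log(r) = 4·log(5) = 6.4378. ✓

I(r) ≈ 6.4378.


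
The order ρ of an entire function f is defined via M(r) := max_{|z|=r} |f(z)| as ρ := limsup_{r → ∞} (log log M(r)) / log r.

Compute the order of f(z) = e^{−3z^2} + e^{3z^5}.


Each summand is entire of order 2 and 5 respectively (as in the single-exponential case). The order of a sum is at most the max of the orders, so ρ ≤ 5. For the lower bound: on |z|=r choose arg z so that 3z^5 is real positive; then |e^{3z^5}| = e^{3r^5} while |e^{-3z^2}| ≤ e^{3r^2} = o(e^{3r^5}). So |f| ≥ e^{3r^5}(1 − o(1)) and ρ ≥ 5. Hence ρ = max(2, 5) = 5.
Therefore ρ = 5.

Order ρ = 5.


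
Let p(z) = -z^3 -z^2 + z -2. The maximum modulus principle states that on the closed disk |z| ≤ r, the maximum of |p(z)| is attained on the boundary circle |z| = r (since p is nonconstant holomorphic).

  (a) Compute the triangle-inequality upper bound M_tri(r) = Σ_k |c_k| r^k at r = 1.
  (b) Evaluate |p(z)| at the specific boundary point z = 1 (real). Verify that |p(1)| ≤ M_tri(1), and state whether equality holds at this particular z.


Coefficients: c_0 = -2, c_1 = 1, c_2 = -1, c_3 = -1. Radius r = 1.
Part (a). Triangle bound: M_tri(r) = Σ_k |c_k| r^k
  = |-2|·1^0 + |1|·1^1 + |-1|·1^2 + |-1|·1^3
  = 2 + 1 + 1 + 1 = 5.
This bounds M(r) := max_{|z|=r} |p(z)| from above; equality holds iff all terms c_k z^k can be made to align in phase at a single z on |z|=r.
Part (b). At z = 1 (real, on the circle |z| = r):
  p(1) = (-2)·1^0 + (1)·1^1 + (-1)·1^2 + (-1)·1^3 = -3.
  |p(1)| = 3.
Check: |p(1)| = 3 ≤ 5 = M_tri(1). ✓ Equality does not hold at z = 1 (the coefficients have mixed signs, so the terms do not all align in phase there).

M_tri(1) = 5; |p(1)| = 3; equality at z=1: no.


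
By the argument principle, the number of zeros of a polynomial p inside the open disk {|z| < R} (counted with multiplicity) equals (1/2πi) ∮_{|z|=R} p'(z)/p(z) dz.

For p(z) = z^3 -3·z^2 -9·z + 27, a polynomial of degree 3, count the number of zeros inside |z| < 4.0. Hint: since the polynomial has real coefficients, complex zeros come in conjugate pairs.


The zeros of p are: 3, -3, 3.
Their magnitudes are: 3, 3, 3.
Zeros with |z| < R = 4.0: 3, -3, 3.
Count = 3.
By the argument principle, (1/2πi) ∮_{|z|=R} p'(z)/p(z) dz equals exactly this count.

Number of zeros inside |z| < 4.0: 3.


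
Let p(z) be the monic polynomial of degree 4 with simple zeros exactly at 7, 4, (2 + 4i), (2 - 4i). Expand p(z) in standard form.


The polynomial is p(z) = ∏_{α ∈ S} (z − α), where S = {7, 4, (2 + 4i), (2 - 4i)}.
Expanding the product yields: p(z) = z^4 -15·z^3 + 92·z^2 -332·z + 560.
Note conjugate pairs combine to real quadratics: (z − (2+4i))(z − (2−4i)) = z² − 4z + 20.
The resulting polynomial has degree 4 and real coefficients as required.

p(z) = z^4 -15·z^3 + 92·z^2 -332·z + 560.


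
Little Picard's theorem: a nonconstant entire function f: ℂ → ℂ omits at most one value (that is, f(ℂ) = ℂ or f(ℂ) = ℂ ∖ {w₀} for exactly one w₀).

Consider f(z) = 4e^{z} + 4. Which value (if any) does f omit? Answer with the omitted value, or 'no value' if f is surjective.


Little Picard bounds the complement of f(ℂ) to at most one point.
e^{z} is never zero on ℂ, so 4·e^{z} takes every value in ℂ ∖ {0}. Adding 4 shifts the range to ℂ ∖ {4}. Thus f omits exactly the value 4.

Omitted value: 4.


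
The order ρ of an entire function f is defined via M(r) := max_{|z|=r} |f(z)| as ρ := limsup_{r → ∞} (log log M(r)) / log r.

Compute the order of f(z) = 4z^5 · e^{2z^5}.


M(r) = max_{|z|=r} |4|·|z|^5·|e^{2z^5}| = 4·r^5 · e^{2r^5} (the factors attain their maxima compatibly on |z|=r). Then log M(r) = log 4 + 5·log r + 2r^5, dominated by the last term, so log log M(r) ~ 5·log r. The polynomial factor 4z^5 contributes only a log r term and does not affect the order. ρ = 5.
Therefore ρ = 5.

Order ρ = 5.


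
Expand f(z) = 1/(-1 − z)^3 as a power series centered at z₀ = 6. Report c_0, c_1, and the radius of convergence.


Let w = z − z₀, so z = z₀ + w.
Then -1 − z = -1 − (z₀ + w) = (-1 − z₀) − w = -7 − w.
f(z) = 1/(-7 − w)^3 = (1/(-7)^3) · (1 − w/(-7))^{−3}.
By the binomial series (1−u)^{−3} = Σ_{n≥0} C(n+2, 2) u^n for |u|<1, with u = w/(-7):
  c_n = C(n+2, 2) / (-7)^(n+3).
  c_0 = 1/(-7)^3 = -1/343.
  c_1 = 3/(-7)^4 = 3/2401.
The series is valid for |w/d| < 1, i.e. |z − z₀| < |d|.
Radius of convergence: R = |-1 − z₀| = |-7| = 7 (distance from z₀ to the singularity z = -1).

c_0 = -1/343, c_1 = 3/2401; R = 7.


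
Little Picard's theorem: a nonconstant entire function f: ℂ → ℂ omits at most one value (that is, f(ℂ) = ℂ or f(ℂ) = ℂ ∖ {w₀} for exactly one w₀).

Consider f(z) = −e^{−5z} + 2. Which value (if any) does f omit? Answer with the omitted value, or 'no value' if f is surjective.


Little Picard bounds the complement of f(ℂ) to at most one point.
e^{−5z} is never zero on ℂ, so -1·e^{−5z} takes every value in ℂ ∖ {0}. Adding 2 shifts the range to ℂ ∖ {2}. Thus f omits exactly the value 2.

Omitted value: 2.


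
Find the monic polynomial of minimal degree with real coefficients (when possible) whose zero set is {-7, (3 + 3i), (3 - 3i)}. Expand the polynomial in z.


The polynomial is p(z) = ∏_{α ∈ S} (z − α), where S = {-7, (3 + 3i), (3 - 3i)}.
Expanding the product yields: p(z) = z^3 + z^2 -24·z + 126.
Note conjugate pairs combine to real quadratics: (z − (3+3i))(z − (3−3i)) = z² − 6z + 18.
The resulting polynomial has degree 3 and real coefficients as required.

p(z) = z^3 + z^2 -24·z + 126.


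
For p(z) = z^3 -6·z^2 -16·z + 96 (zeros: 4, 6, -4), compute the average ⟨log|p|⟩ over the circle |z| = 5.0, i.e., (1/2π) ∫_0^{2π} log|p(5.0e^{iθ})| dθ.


Zeros: -4, 4, 6; r = 5.0.
Inside |z| < r: -4, 4. Outside (|z| ≥ r): 6.
p(0) = 96, so log|p(0)| = log(96) = 4.5643.
Apply Jensen: I(r) = log|p(0)| + Σ_k log(r/|z_k|), summed over zeros inside |z| < r.
  log(r/|z_k|) for z_k = 4: log(5.0/4) = 0.2231
  log(r/|z_k|) for z_k = -4: log(5.0/4) = 0.2231
  Outside zeros (6) contribute nothing to the Jensen sum.
Sum over inside zeros: 0.4463.
I(r) = log|p(0)| + (inside sum) = 4.5643 + 0.4463 = 5.0106.
Note: since some zeros are outside |z| ≤ r, the simplified n·log(r) form does NOT apply — only the inside zeros contribute.

I(r) ≈ 5.0106.


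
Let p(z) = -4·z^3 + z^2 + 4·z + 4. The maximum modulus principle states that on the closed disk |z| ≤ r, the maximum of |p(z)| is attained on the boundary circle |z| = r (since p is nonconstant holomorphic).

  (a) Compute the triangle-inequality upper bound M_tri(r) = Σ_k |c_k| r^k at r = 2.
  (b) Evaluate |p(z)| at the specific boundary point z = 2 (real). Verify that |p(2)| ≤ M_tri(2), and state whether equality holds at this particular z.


Coefficients: c_0 = 4, c_1 = 4, c_2 = 1, c_3 = -4. Radius r = 2.
Part (a). Triangle bound: M_tri(r) = Σ_k |c_k| r^k
  = |4|·2^0 + |4|·2^1 + |1|·2^2 + |-4|·2^3
  = 4 + 8 + 4 + 32 = 48.
This bounds M(r) := max_{|z|=r} |p(z)| from above; equality holds iff all terms c_k z^k can be made to align in phase at a single z on |z|=r.
Part (b). At z = 2 (real, on the circle |z| = r):
  p(2) = (4)·2^0 + (4)·2^1 + (1)·2^2 + (-4)·2^3 = -16.
  |p(2)| = 16.
Check: |p(2)| = 16 ≤ 48 = M_tri(2). ✓ Equality does not hold at z = 2 (the coefficients have mixed signs, so the terms do not all align in phase there).

M_tri(2) = 48; |p(2)| = 16; equality at z=2: no.


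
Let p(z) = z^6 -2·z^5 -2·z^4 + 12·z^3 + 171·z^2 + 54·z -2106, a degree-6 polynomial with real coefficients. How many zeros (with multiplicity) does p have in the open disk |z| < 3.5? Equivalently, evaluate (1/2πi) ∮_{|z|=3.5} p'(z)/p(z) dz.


The zeros of p are: 3, -3, (-2 + 3i), (-2 - 3i), (3 + 3i), (3 - 3i).
Their magnitudes are: 3, 3, 3.606, 3.606, 4.243, 4.243.
Zeros with |z| < R = 3.5: 3, -3.
Count = 2.
By the argument principle, (1/2πi) ∮_{|z|=R} p'(z)/p(z) dz equals exactly this count.

Number of zeros inside |z| < 3.5: 2.


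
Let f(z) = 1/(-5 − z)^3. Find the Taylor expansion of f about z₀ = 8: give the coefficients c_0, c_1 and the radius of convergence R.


Let w = z − z₀, so z = z₀ + w.
Then -5 − z = -5 − (z₀ + w) = (-5 − z₀) − w = -13 − w.
f(z) = 1/(-13 − w)^3 = (1/(-13)^3) · (1 − w/(-13))^{−3}.
By the binomial series (1−u)^{−3} = Σ_{n≥0} C(n+2, 2) u^n for |u|<1, with u = w/(-13):
  c_n = C(n+2, 2) / (-13)^(n+3).
  c_0 = 1/(-13)^3 = -1/2197.
  c_1 = 3/(-13)^4 = 3/28561.
The series is valid for |w/d| < 1, i.e. |z − z₀| < |d|.
Radius of convergence: R = |-5 − z₀| = |-13| = 13 (distance from z₀ to the singularity z = -5).

c_0 = -1/2197, c_1 = 3/28561; R = 13.


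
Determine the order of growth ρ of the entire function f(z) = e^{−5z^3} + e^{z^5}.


Each summand is entire of order 3 and 5 respectively (as in the single-exponential case). The order of a sum is at most the max of the orders, so ρ ≤ 5. For the lower bound: on |z|=r choose arg z so that 1z^5 is real positive; then |e^{1z^5}| = e^{1r^5} while |e^{-5z^3}| ≤ e^{5r^3} = o(e^{1r^5}). So |f| ≥ e^{1r^5}(1 − o(1)) and ρ ≥ 5. Hence ρ = max(3, 5) = 5.
Therefore ρ = 5.

Order ρ = 5.


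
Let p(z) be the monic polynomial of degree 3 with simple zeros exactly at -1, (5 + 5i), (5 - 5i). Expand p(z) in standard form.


The polynomial is p(z) = ∏_{α ∈ S} (z − α), where S = {-1, (5 + 5i), (5 - 5i)}.
Expanding the product yields: p(z) = z^3 -9·z^2 + 40·z + 50.
Note conjugate pairs combine to real quadratics: (z − (5+5i))(z − (5−5i)) = z² − 10z + 50.
The resulting polynomial has degree 3 and real coefficients as required.

p(z) = z^3 -9·z^2 + 40·z + 50.


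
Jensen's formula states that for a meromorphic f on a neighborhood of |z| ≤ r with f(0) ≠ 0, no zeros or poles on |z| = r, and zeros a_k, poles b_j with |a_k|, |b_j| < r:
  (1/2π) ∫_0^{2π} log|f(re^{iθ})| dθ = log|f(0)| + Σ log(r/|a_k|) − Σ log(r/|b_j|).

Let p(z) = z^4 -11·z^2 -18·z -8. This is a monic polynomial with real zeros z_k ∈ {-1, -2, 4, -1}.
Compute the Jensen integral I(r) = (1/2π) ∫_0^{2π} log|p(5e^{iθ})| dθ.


Zeros: -2, -1, -1, 4; r = 5.
Inside |z| < r: -2, -1, -1, 4. Outside (|z| ≥ r): ∅.
p(0) = -8, so log|p(0)| = log(8) = 2.0794.
Apply Jensen: I(r) = log|p(0)| + Σ_k log(r/|z_k|), summed over zeros inside |z| < r.
  log(r/|z_k|) for z_k = -1: log(5/1) = 1.6094
  log(r/|z_k|) for z_k = -2: log(5/2) = 0.9163
  log(r/|z_k|) for z_k = 4: log(5/4) = 0.2231
  log(r/|z_k|) for z_k = -1: log(5/1) = 1.6094
Sum over inside zeros: 4.3583.
I(r) = log|p(0)| + (inside sum) = 2.0794 + 4.3583 = 6.4378.
Closed form (all zeros inside, monic): I(r) = n·log(r) = 4·log(5) = 6.4378. ✓

I(r) ≈ 6.4378.


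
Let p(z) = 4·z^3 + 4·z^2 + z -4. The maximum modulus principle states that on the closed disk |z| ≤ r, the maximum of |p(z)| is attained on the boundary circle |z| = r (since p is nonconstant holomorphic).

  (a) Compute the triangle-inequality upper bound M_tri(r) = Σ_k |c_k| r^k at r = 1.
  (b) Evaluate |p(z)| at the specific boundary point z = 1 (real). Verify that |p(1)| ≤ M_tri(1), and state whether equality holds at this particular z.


Coefficients: c_0 = -4, c_1 = 1, c_2 = 4, c_3 = 4. Radius r = 1.
Part (a). Triangle bound: M_tri(r) = Σ_k |c_k| r^k
  = |-4|·1^0 + |1|·1^1 + |4|·1^2 + |4|·1^3
  = 4 + 1 + 4 + 4 = 13.
This bounds M(r) := max_{|z|=r} |p(z)| from above; equality holds iff all terms c_k z^k can be made to align in phase at a single z on |z|=r.
Part (b). At z = 1 (real, on the circle |z| = r):
  p(1) = (-4)·1^0 + (1)·1^1 + (4)·1^2 + (4)·1^3 = 5.
  |p(1)| = 5.
Check: |p(1)| = 5 ≤ 13 = M_tri(1). ✓ Equality does not hold at z = 1 (the coefficients have mixed signs, so the terms do not all align in phase there).

M_tri(1) = 13; |p(1)| = 5; equality at z=1: no.


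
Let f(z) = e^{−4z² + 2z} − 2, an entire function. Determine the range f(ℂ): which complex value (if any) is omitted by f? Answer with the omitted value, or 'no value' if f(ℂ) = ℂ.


Little Picard bounds the complement of f(ℂ) to at most one point.
The exponent g(z) = −4z² + 2z is a nonconstant polynomial, hence surjective onto ℂ. So e^{g(z)} takes every value in {e^w : w ∈ ℂ} = ℂ ∖ {0}. Adding -2 shifts the range to ℂ ∖ {-2}. f omits exactly -2.

Omitted value: -2.


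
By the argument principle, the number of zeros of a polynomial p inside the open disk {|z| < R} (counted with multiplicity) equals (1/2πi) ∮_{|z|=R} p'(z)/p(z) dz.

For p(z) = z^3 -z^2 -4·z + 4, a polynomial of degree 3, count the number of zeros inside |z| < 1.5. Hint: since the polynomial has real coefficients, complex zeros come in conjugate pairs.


The zeros of p are: -2, 1, 2.
Their magnitudes are: 2, 1, 2.
Zeros with |z| < R = 1.5: 1.
Count = 1.
By the argument principle, (1/2πi) ∮_{|z|=R} p'(z)/p(z) dz equals exactly this count.

Number of zeros inside |z| < 1.5: 1.


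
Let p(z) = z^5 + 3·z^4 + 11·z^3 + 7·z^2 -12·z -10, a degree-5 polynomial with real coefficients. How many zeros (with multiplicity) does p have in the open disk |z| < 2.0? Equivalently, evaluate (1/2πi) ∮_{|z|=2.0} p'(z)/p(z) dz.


The zeros of p are: -1, -1, 1, (-1 + 3i), (-1 - 3i).
Their magnitudes are: 1, 1, 1, 3.162, 3.162.
Zeros with |z| < R = 2.0: -1, -1, 1.
Count = 3.
By the argument principle, (1/2πi) ∮_{|z|=R} p'(z)/p(z) dz equals exactly this count.

Number of zeros inside |z| < 2.0: 3.


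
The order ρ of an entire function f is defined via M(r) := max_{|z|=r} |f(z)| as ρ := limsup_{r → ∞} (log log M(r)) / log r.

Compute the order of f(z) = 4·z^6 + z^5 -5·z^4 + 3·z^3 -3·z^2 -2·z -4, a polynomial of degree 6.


|f(z)| ≤ Σ|c_k|·r^k = O(r^6) as r → ∞. Polynomial growth is O(e^{r^ε}) for every ε > 0 (since r^6/e^{r^ε} → 0), so ρ ≤ ε for all ε > 0, i.e. ρ = 0. Every nonconstant polynomial has order 0.
Therefore ρ = 0.

Order ρ = 0.


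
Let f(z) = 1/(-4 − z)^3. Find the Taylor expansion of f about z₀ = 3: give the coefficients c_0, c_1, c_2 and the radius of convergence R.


Let w = z − z₀, so z = z₀ + w.
Then -4 − z = -4 − (z₀ + w) = (-4 − z₀) − w = -7 − w.
f(z) = 1/(-7 − w)^3 = (1/(-7)^3) · (1 − w/(-7))^{−3}.
By the binomial series (1−u)^{−3} = Σ_{n≥0} C(n+2, 2) u^n for |u|<1, with u = w/(-7):
  c_n = C(n+2, 2) / (-7)^(n+3).
  c_0 = 1/(-7)^3 = -1/343.
  c_1 = 3/(-7)^4 = 3/2401.
  c_2 = 6/(-7)^5 = -6/16807.
The series is valid for |w/d| < 1, i.e. |z − z₀| < |d|.
Radius of convergence: R = |-4 − z₀| = |-7| = 7 (distance from z₀ to the singularity z = -4).

c_0 = -1/343, c_1 = 3/2401, c_2 = -6/16807; R = 7.


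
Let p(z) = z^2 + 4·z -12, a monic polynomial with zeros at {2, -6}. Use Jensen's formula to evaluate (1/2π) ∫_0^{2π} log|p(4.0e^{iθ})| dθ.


Zeros: -6, 2; r = 4.0.
Inside |z| < r: 2. Outside (|z| ≥ r): -6.
p(0) = -12, so log|p(0)| = log(12) = 2.4849.
Apply Jensen: I(r) = log|p(0)| + Σ_k log(r/|z_k|), summed over zeros inside |z| < r.
  log(r/|z_k|) for z_k = 2: log(4.0/2) = 0.6931
  Outside zeros (-6) contribute nothing to the Jensen sum.
Sum over inside zeros: 0.6931.
I(r) = log|p(0)| + (inside sum) = 2.4849 + 0.6931 = 3.1781.
Note: since some zeros are outside |z| ≤ r, the simplified n·log(r) form does NOT apply — only the inside zeros contribute.

I(r) ≈ 3.1781.


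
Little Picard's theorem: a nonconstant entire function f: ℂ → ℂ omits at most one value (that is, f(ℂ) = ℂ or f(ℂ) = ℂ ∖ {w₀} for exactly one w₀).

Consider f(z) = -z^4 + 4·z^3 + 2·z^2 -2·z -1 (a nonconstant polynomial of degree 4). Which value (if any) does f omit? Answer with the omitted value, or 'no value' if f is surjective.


Little Picard bounds the complement of f(ℂ) to at most one point.
For every w ∈ ℂ, the equation p(z) − w = 0 is a nonconstant polynomial in z and hence has at least one root by the fundamental theorem of algebra. So p is surjective onto ℂ, omitting no value.

Omitted value: no value.


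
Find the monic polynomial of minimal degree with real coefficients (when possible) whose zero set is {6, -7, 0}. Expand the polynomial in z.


The polynomial is p(z) = ∏_{α ∈ S} (z − α), where S = {6, -7, 0}.
Expanding the product yields: p(z) = z^3 + z^2 -42·z.
The resulting polynomial has degree 3 and real coefficients as required.

p(z) = z^3 + z^2 -42·z.


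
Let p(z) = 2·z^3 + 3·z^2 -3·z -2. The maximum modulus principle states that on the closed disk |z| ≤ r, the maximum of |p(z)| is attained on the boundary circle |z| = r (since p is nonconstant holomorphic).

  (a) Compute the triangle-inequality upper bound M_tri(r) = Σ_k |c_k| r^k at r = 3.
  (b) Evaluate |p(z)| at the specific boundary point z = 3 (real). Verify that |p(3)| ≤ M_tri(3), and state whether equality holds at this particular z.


Coefficients: c_0 = -2, c_1 = -3, c_2 = 3, c_3 = 2. Radius r = 3.
Part (a). Triangle bound: M_tri(r) = Σ_k |c_k| r^k
  = |-2|·3^0 + |-3|·3^1 + |3|·3^2 + |2|·3^3
  = 2 + 9 + 27 + 54 = 92.
This bounds M(r) := max_{|z|=r} |p(z)| from above; equality holds iff all terms c_k z^k can be made to align in phase at a single z on |z|=r.
Part (b). At z = 3 (real, on the circle |z| = r):
  p(3) = (-2)·3^0 + (-3)·3^1 + (3)·3^2 + (2)·3^3 = 70.
  |p(3)| = 70.
Check: |p(3)| = 70 ≤ 92 = M_tri(3). ✓ Equality does not hold at z = 3 (the coefficients have mixed signs, so the terms do not all align in phase there).

M_tri(3) = 92; |p(3)| = 70; equality at z=3: no.


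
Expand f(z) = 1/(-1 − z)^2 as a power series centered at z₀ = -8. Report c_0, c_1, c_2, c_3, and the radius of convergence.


Let w = z − z₀, so z = z₀ + w.
Then -1 − z = -1 − (z₀ + w) = (-1 − z₀) − w = 7 − w.
f(z) = 1/(7 − w)^2 = (1/(7)^2) · (1 − w/(7))^{−2}.
By the binomial series (1−u)^{−2} = Σ_{n≥0} C(n+1, 1) u^n for |u|<1, with u = w/(7):
  c_n = C(n+1, 1) / (7)^(n+2).
  c_0 = 1/(7)^2 = 1/49.
  c_1 = 2/(7)^3 = 2/343.
  c_2 = 3/(7)^4 = 3/2401.
  c_3 = 4/(7)^5 = 4/16807.
The series is valid for |w/d| < 1, i.e. |z − z₀| < |d|.
Radius of convergence: R = |-1 − z₀| = |7| = 7 (distance from z₀ to the singularity z = -1).

c_0 = 1/49, c_1 = 2/343, c_2 = 3/2401, c_3 = 4/16807; R = 7.


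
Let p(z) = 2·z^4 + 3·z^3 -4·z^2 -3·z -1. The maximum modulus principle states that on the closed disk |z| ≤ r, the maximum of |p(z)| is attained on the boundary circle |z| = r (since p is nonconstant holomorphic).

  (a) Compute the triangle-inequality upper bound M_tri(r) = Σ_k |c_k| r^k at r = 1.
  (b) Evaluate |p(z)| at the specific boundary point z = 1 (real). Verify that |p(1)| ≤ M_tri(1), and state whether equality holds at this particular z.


Coefficients: c_0 = -1, c_1 = -3, c_2 = -4, c_3 = 3, c_4 = 2. Radius r = 1.
Part (a). Triangle bound: M_tri(r) = Σ_k |c_k| r^k
  = |-1|·1^0 + |-3|·1^1 + |-4|·1^2 + |3|·1^3 + |2|·1^4
  = 1 + 3 + 4 + 3 + 2 = 13.
This bounds M(r) := max_{|z|=r} |p(z)| from above; equality holds iff all terms c_k z^k can be made to align in phase at a single z on |z|=r.
Part (b). At z = 1 (real, on the circle |z| = r):
  p(1) = (-1)·1^0 + (-3)·1^1 + (-4)·1^2 + (3)·1^3 + (2)·1^4 = -3.
  |p(1)| = 3.
Check: |p(1)| = 3 ≤ 13 = M_tri(1). ✓ Equality does not hold at z = 1 (the coefficients have mixed signs, so the terms do not all align in phase there).

M_tri(1) = 13; |p(1)| = 3; equality at z=1: no.


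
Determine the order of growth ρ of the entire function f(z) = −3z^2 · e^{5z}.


M(r) = max_{|z|=r} |-3|·|z|^2·|e^{5z}| = 3·r^2 · e^{5r^1} (the factors attain their maxima compatibly on |z|=r). Then log M(r) = log 3 + 2·log r + 5r^1, dominated by the last term, so log log M(r) ~ 1·log r. The polynomial factor -3z^2 contributes only a log r term and does not affect the order. ρ = 1.
Therefore ρ = 1.

Order ρ = 1.


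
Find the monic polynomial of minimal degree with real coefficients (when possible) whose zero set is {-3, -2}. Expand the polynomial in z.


The polynomial is p(z) = ∏_{α ∈ S} (z − α), where S = {-3, -2}.
Expanding the product yields: p(z) = z^2 + 5·z + 6.
The resulting polynomial has degree 2 and real coefficients as required.

p(z) = z^2 + 5·z + 6.


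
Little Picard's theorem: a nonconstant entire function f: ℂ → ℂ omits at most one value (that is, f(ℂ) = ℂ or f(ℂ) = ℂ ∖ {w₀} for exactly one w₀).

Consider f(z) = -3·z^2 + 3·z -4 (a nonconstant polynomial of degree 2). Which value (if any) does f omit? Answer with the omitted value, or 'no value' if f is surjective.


Little Picard bounds the complement of f(ℂ) to at most one point.
For every w ∈ ℂ, the equation p(z) − w = 0 is a nonconstant polynomial in z and hence has at least one root by the fundamental theorem of algebra. So p is surjective onto ℂ, omitting no value.

Omitted value: no value.


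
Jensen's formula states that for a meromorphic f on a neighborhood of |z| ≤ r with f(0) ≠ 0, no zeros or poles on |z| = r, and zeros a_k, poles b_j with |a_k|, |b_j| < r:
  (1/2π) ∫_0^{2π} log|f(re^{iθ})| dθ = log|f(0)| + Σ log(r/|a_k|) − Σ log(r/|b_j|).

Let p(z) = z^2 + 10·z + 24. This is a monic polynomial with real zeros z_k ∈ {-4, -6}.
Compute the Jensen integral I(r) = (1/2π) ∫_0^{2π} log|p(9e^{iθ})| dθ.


Zeros: -6, -4; r = 9.
Inside |z| < r: -6, -4. Outside (|z| ≥ r): ∅.
p(0) = 24, so log|p(0)| = log(24) = 3.1781.
Apply Jensen: I(r) = log|p(0)| + Σ_k log(r/|z_k|), summed over zeros inside |z| < r.
  log(r/|z_k|) for z_k = -4: log(9/4) = 0.8109
  log(r/|z_k|) for z_k = -6: log(9/6) = 0.4055
Sum over inside zeros: 1.2164.
I(r) = log|p(0)| + (inside sum) = 3.1781 + 1.2164 = 4.3944.
Closed form (all zeros inside, monic): I(r) = n·log(r) = 2·log(9) = 4.3944. ✓

I(r) ≈ 4.3944.


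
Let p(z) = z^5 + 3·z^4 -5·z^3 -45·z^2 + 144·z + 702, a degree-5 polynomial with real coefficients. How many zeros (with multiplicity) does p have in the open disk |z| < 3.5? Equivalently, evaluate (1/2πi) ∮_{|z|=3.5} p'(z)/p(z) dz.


The zeros of p are: (-3 + 3i), (-3 - 3i), (3 + 2i), (3 - 2i), -3.
Their magnitudes are: 4.243, 4.243, 3.606, 3.606, 3.
Zeros with |z| < R = 3.5: -3.
Count = 1.
By the argument principle, (1/2πi) ∮_{|z|=R} p'(z)/p(z) dz equals exactly this count.

Number of zeros inside |z| < 3.5: 1.


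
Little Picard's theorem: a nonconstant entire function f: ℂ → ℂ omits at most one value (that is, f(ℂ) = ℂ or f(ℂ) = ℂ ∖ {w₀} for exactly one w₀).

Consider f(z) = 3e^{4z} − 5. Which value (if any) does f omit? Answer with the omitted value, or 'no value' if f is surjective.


Little Picard bounds the complement of f(ℂ) to at most one point.
e^{4z} is never zero on ℂ, so 3·e^{4z} takes every value in ℂ ∖ {0}. Adding -5 shifts the range to ℂ ∖ {-5}. Thus f omits exactly the value -5.

Omitted value: -5.


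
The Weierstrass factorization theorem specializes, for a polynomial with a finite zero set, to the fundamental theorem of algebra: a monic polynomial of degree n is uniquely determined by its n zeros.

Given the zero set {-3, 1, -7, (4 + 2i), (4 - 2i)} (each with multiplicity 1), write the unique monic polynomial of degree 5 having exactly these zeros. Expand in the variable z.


The polynomial is p(z) = ∏_{α ∈ S} (z − α), where S = {-3, 1, -7, (4 + 2i), (4 - 2i)}.
Expanding the product yields: p(z) = z^5 + z^4 -41·z^3 + 71·z^2 + 388·z -420.
Note conjugate pairs combine to real quadratics: (z − (4+2i))(z − (4−2i)) = z² − 8z + 20.
The resulting polynomial has degree 5 and real coefficients as required.

p(z) = z^5 + z^4 -41·z^3 + 71·z^2 + 388·z -420.


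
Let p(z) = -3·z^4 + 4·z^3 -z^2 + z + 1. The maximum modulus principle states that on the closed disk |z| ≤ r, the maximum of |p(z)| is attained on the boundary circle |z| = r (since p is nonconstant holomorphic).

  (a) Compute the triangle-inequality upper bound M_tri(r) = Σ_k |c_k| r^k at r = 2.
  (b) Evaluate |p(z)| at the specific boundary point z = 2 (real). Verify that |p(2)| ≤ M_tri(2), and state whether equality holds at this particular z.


Coefficients: c_0 = 1, c_1 = 1, c_2 = -1, c_3 = 4, c_4 = -3. Radius r = 2.
Part (a). Triangle bound: M_tri(r) = Σ_k |c_k| r^k
  = |1|·2^0 + |1|·2^1 + |-1|·2^2 + |4|·2^3 + |-3|·2^4
  = 1 + 2 + 4 + 32 + 48 = 87.
This bounds M(r) := max_{|z|=r} |p(z)| from above; equality holds iff all terms c_k z^k can be made to align in phase at a single z on |z|=r.
Part (b). At z = 2 (real, on the circle |z| = r):
  p(2) = (1)·2^0 + (1)·2^1 + (-1)·2^2 + (4)·2^3 + (-3)·2^4 = -17.
  |p(2)| = 17.
Check: |p(2)| = 17 ≤ 87 = M_tri(2). ✓ Equality does not hold at z = 2 (the coefficients have mixed signs, so the terms do not all align in phase there).

M_tri(2) = 87; |p(2)| = 17; equality at z=2: no.


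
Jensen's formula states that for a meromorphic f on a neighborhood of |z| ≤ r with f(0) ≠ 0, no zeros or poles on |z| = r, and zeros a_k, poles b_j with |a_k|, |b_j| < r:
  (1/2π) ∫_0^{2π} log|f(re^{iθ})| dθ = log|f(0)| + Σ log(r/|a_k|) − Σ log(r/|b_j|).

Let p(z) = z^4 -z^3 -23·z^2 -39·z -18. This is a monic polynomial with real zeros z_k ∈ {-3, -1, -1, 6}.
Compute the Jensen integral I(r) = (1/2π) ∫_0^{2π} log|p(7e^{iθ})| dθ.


Zeros: -3, -1, -1, 6; r = 7.
Inside |z| < r: -3, -1, -1, 6. Outside (|z| ≥ r): ∅.
p(0) = -18, so log|p(0)| = log(18) = 2.8904.
Apply Jensen: I(r) = log|p(0)| + Σ_k log(r/|z_k|), summed over zeros inside |z| < r.
  log(r/|z_k|) for z_k = -3: log(7/3) = 0.8473
  log(r/|z_k|) for z_k = -1: log(7/1) = 1.9459
  log(r/|z_k|) for z_k = -1: log(7/1) = 1.9459
  log(r/|z_k|) for z_k = 6: log(7/6) = 0.1542
Sum over inside zeros: 4.8933.
I(r) = log|p(0)| + (inside sum) = 2.8904 + 4.8933 = 7.7836.
Closed form (all zeros inside, monic): I(r) = n·log(r) = 4·log(7) = 7.7836. ✓

I(r) ≈ 7.7836.
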